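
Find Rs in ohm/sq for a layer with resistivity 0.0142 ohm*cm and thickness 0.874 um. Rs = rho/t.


Step 1: Convert thickness to cm: t = 0.874 um = 8.7400e-05 cm
Step 2: Rs = rho / t = 0.0142 / 8.7400e-05
Step 3: Rs = 162.5 ohm/sq

162.5


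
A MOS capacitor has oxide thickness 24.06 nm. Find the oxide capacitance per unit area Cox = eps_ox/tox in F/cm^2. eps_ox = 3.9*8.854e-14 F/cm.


Step 1: eps_ox = 3.9 * 8.854e-14 = 3.45306e-13 F/cm
Step 2: tox in cm = 24.06 nm * 1e-7 = 2.4060e-06 cm
Step 3: Cox = 3.45306e-13 / 2.4060e-06 = 1.44e-07 F/cm^2

1.44e-07


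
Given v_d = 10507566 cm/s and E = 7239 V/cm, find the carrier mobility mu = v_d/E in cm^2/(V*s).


Step 1: mu = v_d / E
Step 2: mu = 10507566 / 7239
Step 3: mu = 1451.52 cm^2/(V*s)

1451.52


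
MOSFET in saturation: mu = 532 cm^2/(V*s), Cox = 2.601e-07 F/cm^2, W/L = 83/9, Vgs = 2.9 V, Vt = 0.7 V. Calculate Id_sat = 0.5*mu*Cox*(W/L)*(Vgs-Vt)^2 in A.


Step 1: Overdrive voltage Vov = Vgs - Vt = 2.9 - 0.7 = 2.2 V
Step 2: W/L = 83/9 = 9.22222
Step 3: Id = 0.5 * 532 * 2.601e-07 * 9.22222 * 2.2^2
Step 4: Id = 3.09e-03 A

3.09e-03


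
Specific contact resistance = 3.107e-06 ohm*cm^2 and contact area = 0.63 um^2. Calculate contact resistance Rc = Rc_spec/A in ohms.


Step 1: Convert area to cm^2: 0.63 um^2 = 6.3000e-09 cm^2
Step 2: Rc = Rc_spec / A = 3.107e-06 / 6.3000e-09
Step 3: Rc = 4.93e+02 ohms

4.93e+02


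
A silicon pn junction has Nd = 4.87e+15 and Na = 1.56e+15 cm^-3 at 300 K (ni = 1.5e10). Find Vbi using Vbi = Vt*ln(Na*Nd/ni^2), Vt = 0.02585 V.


Step 1: Compute Na*Nd/ni^2 = 1.56e+15 * 4.87e+15 / (1.5e10)^2 = 3.3765e+10
Step 2: ln(3.3765e+10) = 24.2427
Step 3: Vbi = 0.02585 * 24.2427 = 0.627 V

0.627


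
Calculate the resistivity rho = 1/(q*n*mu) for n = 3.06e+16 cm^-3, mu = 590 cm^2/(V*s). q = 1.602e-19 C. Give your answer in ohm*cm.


Step 1: sigma = q * n * mu = 1.602e-19 * 3.06e+16 * 590 = 2.89225e+00 S/cm
Step 2: rho = 1 / sigma = 1 / 2.89225e+00 = 0.3458 ohm*cm

0.3458


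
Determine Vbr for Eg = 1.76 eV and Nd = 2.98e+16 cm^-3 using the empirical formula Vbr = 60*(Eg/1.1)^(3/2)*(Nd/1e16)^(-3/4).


Step 1: Eg/1.1 = 1.76/1.1 = 1.600000
Step 2: (Eg/1.1)^1.5 = 1.600000^1.5 = 2.023858
Step 3: (Nd/1e16)^(-0.75) = (2.98)^(-0.75) = 0.440898
Step 4: Vbr = 60 * 2.023858 * 0.440898 = 53.5 V

53.5


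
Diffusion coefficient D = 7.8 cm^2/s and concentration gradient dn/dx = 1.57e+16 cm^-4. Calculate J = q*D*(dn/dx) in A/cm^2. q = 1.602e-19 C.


Step 1: J = q * D * (dn/dx)
Step 2: J = 1.602e-19 * 7.8 * 1.57e+16
Step 3: J = 1.96e-02 A/cm^2

1.96e-02


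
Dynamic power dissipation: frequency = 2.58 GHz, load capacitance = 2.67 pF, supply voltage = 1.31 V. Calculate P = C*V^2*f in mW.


Step 1: V^2 = 1.31^2 = 1.7161 V^2
Step 2: P = C*V^2*f = 2.67e-12 F * 1.7161 * 2.58e9 Hz
Step 3: P = 1.182152646e-02 W
Step 4: P = 11.822 mW

11.822


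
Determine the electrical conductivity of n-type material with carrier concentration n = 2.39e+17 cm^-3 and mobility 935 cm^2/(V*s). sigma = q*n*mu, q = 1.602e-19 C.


Step 1: sigma = q * n * mu
Step 2: sigma = 1.602e-19 * 2.39e+17 * 935
Step 3: sigma = 3.580e+01 S/cm

3.580e+01


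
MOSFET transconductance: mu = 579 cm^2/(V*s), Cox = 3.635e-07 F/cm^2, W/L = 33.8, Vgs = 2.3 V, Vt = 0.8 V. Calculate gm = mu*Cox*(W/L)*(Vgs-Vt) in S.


Step 1: Vov = Vgs - Vt = 2.3 - 0.8 = 1.5 V
Step 2: gm = mu * Cox * (W/L) * Vov
Step 3: gm = 579 * 3.635e-07 * 33.8 * 1.5 = 1.07e-02 S

1.07e-02


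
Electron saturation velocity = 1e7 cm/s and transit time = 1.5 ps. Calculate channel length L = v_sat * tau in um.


Step 1: tau in seconds = 1.5 ps * 1e-12 = 1.5000e-12 s
Step 2: L = v_sat * tau = 1e7 * 1.5000e-12 = 1.5000e-05 cm
Step 3: L in um = 1.5000e-05 * 1e4 = 0.15 um

0.15


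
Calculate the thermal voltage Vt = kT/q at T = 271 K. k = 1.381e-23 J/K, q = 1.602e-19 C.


Step 1: kT = 1.381e-23 * 271 = 3.74251e-21 J
Step 2: Vt = kT/q = 3.74251e-21 / 1.602e-19
Step 3: Vt = 0.02336 V

0.02336


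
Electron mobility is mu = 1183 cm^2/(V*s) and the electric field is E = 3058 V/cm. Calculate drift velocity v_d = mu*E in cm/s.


Step 1: v_d = mu * E
Step 2: v_d = 1183 * 3058 = 3617614
Step 3: v_d = 3.62e+06 cm/s

3.62e+06


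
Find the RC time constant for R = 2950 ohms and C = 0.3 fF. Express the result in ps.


Step 1: tau = R * C
Step 2: tau = 2950 * 0.3 fF = 2950 * 3.0e-16 F
Step 3: tau = 8.85e-13 s = 0.885 ps

0.885


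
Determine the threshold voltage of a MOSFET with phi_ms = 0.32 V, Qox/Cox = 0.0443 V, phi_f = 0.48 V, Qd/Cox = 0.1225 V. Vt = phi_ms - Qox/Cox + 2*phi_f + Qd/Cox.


Step 1: Vt = phi_ms - Qox/Cox + 2*phi_f + Qd/Cox
Step 2: Vt = 0.32 - 0.0443 + 2*0.48 + 0.1225
Step 3: Vt = 0.32 - 0.0443 + 0.96 + 0.1225
Step 4: Vt = 1.3582 V

1.3582


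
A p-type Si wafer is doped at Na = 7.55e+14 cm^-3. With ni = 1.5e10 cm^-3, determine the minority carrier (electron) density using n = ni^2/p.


Step 1: Majority hole concentration p ≈ Na = 7.55e+14 cm^-3
Step 2: n = ni^2 / Na = (1.5e10)^2 / 7.55e+14
Step 3: n = 2.98e+05 cm^-3

2.98e+05


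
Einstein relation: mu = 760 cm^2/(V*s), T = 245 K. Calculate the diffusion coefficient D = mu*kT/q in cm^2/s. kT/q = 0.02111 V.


Step 1: D = mu * (kT/q)
Step 2: D = 760 * 0.02111
Step 3: D = 16.04 cm^2/s

16.04


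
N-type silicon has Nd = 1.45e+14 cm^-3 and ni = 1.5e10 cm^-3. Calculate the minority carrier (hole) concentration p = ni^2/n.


Step 1: Since Nd >> ni, n ≈ Nd = 1.45e+14 cm^-3
Step 2: p = ni^2 / n = (1.5e10)^2 / 1.45e+14
Step 3: p = 2.25e20 / 1.45e+14 = 1.55e+06 cm^-3

1.55e+06


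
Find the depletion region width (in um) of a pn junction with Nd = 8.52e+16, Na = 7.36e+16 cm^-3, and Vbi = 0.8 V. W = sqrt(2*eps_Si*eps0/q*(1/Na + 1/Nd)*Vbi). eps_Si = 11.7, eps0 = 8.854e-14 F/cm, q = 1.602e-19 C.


Step 1: 1/Na + 1/Nd = 1/7.36e+16 + 1/8.52e+16 = 2.53240e-17
Step 2: 2*eps*eps0/q = 2*11.7*8.854e-14/1.602e-19 = 1.293281e+07
Step 3: W^2 = 1.293281e+07 * 2.53240e-17 * 0.8 = 2.62008e-10
Step 4: W = sqrt(2.62008e-10) = 1.619e-05 cm = 0.1619 um

0.1619


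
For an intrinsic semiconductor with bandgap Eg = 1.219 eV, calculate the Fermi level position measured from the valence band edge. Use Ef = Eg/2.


Step 1: For an intrinsic semiconductor, the Fermi level sits at midgap.
Step 2: Ef = Eg / 2 = 1.219 / 2 = 0.6095 eV

0.6095


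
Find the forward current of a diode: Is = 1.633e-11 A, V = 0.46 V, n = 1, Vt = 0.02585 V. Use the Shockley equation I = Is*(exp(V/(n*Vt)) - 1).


Step 1: V/(n*Vt) = 0.46/(1*0.02585) = 17.7950
Step 2: exp(17.7950) = 5.3490e+07
Step 3: I = 1.633e-11 * (5.3490e+07 - 1) = 8.73e-04 A

8.73e-04


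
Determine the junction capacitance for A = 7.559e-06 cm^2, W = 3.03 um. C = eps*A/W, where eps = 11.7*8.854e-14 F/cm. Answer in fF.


Step 1: eps_Si = 11.7 * 8.854e-14 = 1.035918e-12 F/cm
Step 2: W in cm = 3.03 * 1e-4 = 3.03e-04 cm
Step 3: C = 1.035918e-12 * 7.559e-06 / 3.03e-04 = 2.584325e-14 F
Step 4: C = 25.84 fF

25.84


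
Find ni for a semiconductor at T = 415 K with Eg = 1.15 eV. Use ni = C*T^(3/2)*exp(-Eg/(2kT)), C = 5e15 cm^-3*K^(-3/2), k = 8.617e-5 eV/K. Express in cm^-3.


Step 1: Compute kT = 8.617e-5 * 415 = 0.03576055 eV
Step 2: Exponent = -Eg/(2kT) = -1.15/(2*0.03576055) = -16.07917
Step 3: T^(3/2) = 415^1.5 = 8454.19
Step 4: ni = 5e15 * 8454.19 * exp(-16.07917) = 4.39e+12 cm^-3

4.39e+12


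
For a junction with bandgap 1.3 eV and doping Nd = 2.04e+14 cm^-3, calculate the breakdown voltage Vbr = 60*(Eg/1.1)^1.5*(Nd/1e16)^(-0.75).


Step 1: Eg/1.1 = 1.3/1.1 = 1.181818
Step 2: (Eg/1.1)^1.5 = 1.181818^1.5 = 1.284772
Step 3: (Nd/1e16)^(-0.75) = (0.0204)^(-0.75) = 18.525817
Step 4: Vbr = 60 * 1.284772 * 18.525817 = 1428.1 V

1428.1


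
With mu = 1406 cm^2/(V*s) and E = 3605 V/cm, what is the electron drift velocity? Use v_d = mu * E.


Step 1: v_d = mu * E
Step 2: v_d = 1406 * 3605 = 5068630
Step 3: v_d = 5.07e+06 cm/s

5.07e+06


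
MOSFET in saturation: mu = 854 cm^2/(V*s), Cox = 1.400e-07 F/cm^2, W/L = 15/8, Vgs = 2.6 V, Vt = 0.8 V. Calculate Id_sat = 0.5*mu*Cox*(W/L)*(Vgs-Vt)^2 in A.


Step 1: Overdrive voltage Vov = Vgs - Vt = 2.6 - 0.8 = 1.8 V
Step 2: W/L = 15/8 = 1.875
Step 3: Id = 0.5 * 854 * 1.400e-07 * 1.875 * 1.8^2
Step 4: Id = 3.63e-04 A

3.63e-04


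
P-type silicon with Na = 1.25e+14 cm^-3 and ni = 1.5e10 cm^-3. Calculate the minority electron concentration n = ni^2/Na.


Step 1: Majority hole concentration p ≈ Na = 1.25e+14 cm^-3
Step 2: n = ni^2 / Na = (1.5e10)^2 / 1.25e+14
Step 3: n = 1.80e+06 cm^-3

1.80e+06


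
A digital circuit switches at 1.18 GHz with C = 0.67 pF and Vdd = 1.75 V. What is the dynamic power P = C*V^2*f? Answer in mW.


Step 1: V^2 = 1.75^2 = 3.0625 V^2
Step 2: P = C*V^2*f = 0.67e-12 F * 3.0625 * 1.18e9 Hz
Step 3: P = 2.4212125e-03 W
Step 4: P = 2.421 mW

2.421


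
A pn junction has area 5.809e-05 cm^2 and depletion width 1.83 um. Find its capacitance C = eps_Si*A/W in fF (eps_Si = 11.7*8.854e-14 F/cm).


Step 1: eps_Si = 11.7 * 8.854e-14 = 1.035918e-12 F/cm
Step 2: W in cm = 1.83 * 1e-4 = 1.83e-04 cm
Step 3: C = 1.035918e-12 * 5.809e-05 / 1.83e-04 = 3.288332e-13 F
Step 4: C = 328.83 fF

328.83


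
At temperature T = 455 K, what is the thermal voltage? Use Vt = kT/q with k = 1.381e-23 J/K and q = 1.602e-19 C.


Step 1: kT = 1.381e-23 * 455 = 6.28355e-21 J
Step 2: Vt = kT/q = 6.28355e-21 / 1.602e-19
Step 3: Vt = 0.03922 V

0.03922


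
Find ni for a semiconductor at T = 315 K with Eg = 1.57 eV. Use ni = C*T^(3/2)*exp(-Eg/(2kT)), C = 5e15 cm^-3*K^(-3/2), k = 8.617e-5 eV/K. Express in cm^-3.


Step 1: Compute kT = 8.617e-5 * 315 = 0.02714355 eV
Step 2: Exponent = -Eg/(2kT) = -1.57/(2*0.02714355) = -28.92031
Step 3: T^(3/2) = 315^1.5 = 5590.70
Step 4: ni = 5e15 * 5590.70 * exp(-28.92031) = 7.70e+06 cm^-3

7.70e+06


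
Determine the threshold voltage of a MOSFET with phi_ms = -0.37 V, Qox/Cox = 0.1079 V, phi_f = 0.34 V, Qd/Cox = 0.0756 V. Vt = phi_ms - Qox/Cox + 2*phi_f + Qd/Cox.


Step 1: Vt = phi_ms - Qox/Cox + 2*phi_f + Qd/Cox
Step 2: Vt = -0.37 - 0.1079 + 2*0.34 + 0.0756
Step 3: Vt = -0.37 - 0.1079 + 0.68 + 0.0756
Step 4: Vt = 0.2777 V

0.2777


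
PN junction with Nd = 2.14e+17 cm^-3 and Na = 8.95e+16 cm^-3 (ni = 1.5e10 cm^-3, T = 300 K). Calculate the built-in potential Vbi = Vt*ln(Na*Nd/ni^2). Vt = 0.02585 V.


Step 1: Compute Na*Nd/ni^2 = 8.95e+16 * 2.14e+17 / (1.5e10)^2 = 8.5124e+13
Step 2: ln(8.5124e+13) = 32.0751
Step 3: Vbi = 0.02585 * 32.0751 = 0.829 V

0.829


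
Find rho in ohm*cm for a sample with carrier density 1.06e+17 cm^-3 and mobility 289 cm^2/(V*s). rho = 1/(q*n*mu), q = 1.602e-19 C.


Step 1: sigma = q * n * mu = 1.602e-19 * 1.06e+17 * 289 = 4.90757e+00 S/cm
Step 2: rho = 1 / sigma = 1 / 4.90757e+00 = 0.2038 ohm*cm

0.2038


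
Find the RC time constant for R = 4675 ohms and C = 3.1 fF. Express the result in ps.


Step 1: tau = R * C
Step 2: tau = 4675 * 3.1 fF = 4675 * 3.1e-15 F
Step 3: tau = 1.44925e-11 s = 14.4925 ps

14.4925


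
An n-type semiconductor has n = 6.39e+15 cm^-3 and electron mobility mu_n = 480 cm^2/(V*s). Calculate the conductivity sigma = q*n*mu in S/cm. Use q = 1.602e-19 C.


Step 1: sigma = q * n * mu
Step 2: sigma = 1.602e-19 * 6.39e+15 * 480
Step 3: sigma = 4.914e-01 S/cm

4.914e-01


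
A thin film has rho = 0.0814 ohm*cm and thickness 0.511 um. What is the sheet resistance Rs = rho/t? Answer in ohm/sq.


Step 1: Convert thickness to cm: t = 0.511 um = 5.1100e-05 cm
Step 2: Rs = rho / t = 0.0814 / 5.1100e-05
Step 3: Rs = 1593.0 ohm/sq

1593.0


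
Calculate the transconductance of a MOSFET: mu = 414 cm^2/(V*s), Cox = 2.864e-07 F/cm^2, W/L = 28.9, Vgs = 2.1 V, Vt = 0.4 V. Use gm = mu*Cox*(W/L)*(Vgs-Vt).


Step 1: Vov = Vgs - Vt = 2.1 - 0.4 = 1.7 V
Step 2: gm = mu * Cox * (W/L) * Vov
Step 3: gm = 414 * 2.864e-07 * 28.9 * 1.7 = 5.83e-03 S

5.83e-03


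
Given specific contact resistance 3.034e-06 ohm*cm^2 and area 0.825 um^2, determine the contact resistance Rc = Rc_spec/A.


Step 1: Convert area to cm^2: 0.825 um^2 = 8.2500e-09 cm^2
Step 2: Rc = Rc_spec / A = 3.034e-06 / 8.2500e-09
Step 3: Rc = 3.68e+02 ohms

3.68e+02


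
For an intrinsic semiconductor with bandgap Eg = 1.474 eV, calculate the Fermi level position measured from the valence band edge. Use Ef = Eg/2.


Step 1: For an intrinsic semiconductor, the Fermi level sits at midgap.
Step 2: Ef = Eg / 2 = 1.474 / 2 = 0.737 eV

0.737


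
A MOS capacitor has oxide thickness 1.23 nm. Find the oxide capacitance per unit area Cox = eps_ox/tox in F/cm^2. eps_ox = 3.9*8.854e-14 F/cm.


Step 1: eps_ox = 3.9 * 8.854e-14 = 3.45306e-13 F/cm
Step 2: tox in cm = 1.23 nm * 1e-7 = 1.2300e-07 cm
Step 3: Cox = 3.45306e-13 / 1.2300e-07 = 2.81e-06 F/cm^2

2.81e-06


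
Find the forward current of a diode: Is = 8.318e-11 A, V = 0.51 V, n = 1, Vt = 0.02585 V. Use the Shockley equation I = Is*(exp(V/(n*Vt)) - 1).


Step 1: V/(n*Vt) = 0.51/(1*0.02585) = 19.7292
Step 2: exp(19.7292) = 3.7007e+08
Step 3: I = 8.318e-11 * (3.7007e+08 - 1) = 3.08e-02 A

3.08e-02


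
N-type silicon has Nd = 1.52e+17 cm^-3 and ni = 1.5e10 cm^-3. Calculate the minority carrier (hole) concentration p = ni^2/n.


Step 1: Since Nd >> ni, n ≈ Nd = 1.52e+17 cm^-3
Step 2: p = ni^2 / n = (1.5e10)^2 / 1.52e+17
Step 3: p = 2.25e20 / 1.52e+17 = 1.48e+03 cm^-3

1.48e+03


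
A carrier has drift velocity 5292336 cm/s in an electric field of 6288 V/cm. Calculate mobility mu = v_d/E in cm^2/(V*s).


Step 1: mu = v_d / E
Step 2: mu = 5292336 / 6288
Step 3: mu = 841.66 cm^2/(V*s)

841.66


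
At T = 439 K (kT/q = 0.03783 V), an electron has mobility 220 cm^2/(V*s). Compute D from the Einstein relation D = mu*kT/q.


Step 1: D = mu * (kT/q)
Step 2: D = 220 * 0.03783
Step 3: D = 8.32 cm^2/s

8.32


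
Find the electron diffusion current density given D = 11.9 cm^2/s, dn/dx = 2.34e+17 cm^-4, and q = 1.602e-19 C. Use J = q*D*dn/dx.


Step 1: J = q * D * (dn/dx)
Step 2: J = 1.602e-19 * 11.9 * 2.34e+17
Step 3: J = 4.46e-01 A/cm^2

4.46e-01


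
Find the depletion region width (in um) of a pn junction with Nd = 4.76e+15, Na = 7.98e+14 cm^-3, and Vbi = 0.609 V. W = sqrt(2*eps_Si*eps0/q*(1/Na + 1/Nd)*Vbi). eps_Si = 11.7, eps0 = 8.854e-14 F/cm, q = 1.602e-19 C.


Step 1: 1/Na + 1/Nd = 1/7.98e+14 + 1/4.76e+15 = 1.46322e-15
Step 2: 2*eps*eps0/q = 2*11.7*8.854e-14/1.602e-19 = 1.293281e+07
Step 3: W^2 = 1.293281e+07 * 1.46322e-15 * 0.609 = 1.15244e-08
Step 4: W = sqrt(1.15244e-08) = 1.074e-04 cm = 1.074 um

1.074


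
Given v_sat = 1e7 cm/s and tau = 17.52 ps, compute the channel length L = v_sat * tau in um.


Step 1: tau in seconds = 17.52 ps * 1e-12 = 1.7520e-11 s
Step 2: L = v_sat * tau = 1e7 * 1.7520e-11 = 1.7520e-04 cm
Step 3: L in um = 1.7520e-04 * 1e4 = 1.752 um

1.752


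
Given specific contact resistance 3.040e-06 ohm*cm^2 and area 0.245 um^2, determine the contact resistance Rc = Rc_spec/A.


Step 1: Convert area to cm^2: 0.245 um^2 = 2.4500e-09 cm^2
Step 2: Rc = Rc_spec / A = 3.040e-06 / 2.4500e-09
Step 3: Rc = 1.24e+03 ohms

1.24e+03


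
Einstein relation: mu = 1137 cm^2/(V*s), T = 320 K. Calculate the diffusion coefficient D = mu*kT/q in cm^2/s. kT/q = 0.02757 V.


Step 1: D = mu * (kT/q)
Step 2: D = 1137 * 0.02757
Step 3: D = 31.35 cm^2/s

31.35


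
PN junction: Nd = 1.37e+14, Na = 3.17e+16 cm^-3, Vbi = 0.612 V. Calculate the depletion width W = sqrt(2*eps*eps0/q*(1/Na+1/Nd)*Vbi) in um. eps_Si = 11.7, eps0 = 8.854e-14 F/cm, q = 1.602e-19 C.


Step 1: 1/Na + 1/Nd = 1/3.17e+16 + 1/1.37e+14 = 7.33082e-15
Step 2: 2*eps*eps0/q = 2*11.7*8.854e-14/1.602e-19 = 1.293281e+07
Step 3: W^2 = 1.293281e+07 * 7.33082e-15 * 0.612 = 5.80226e-08
Step 4: W = sqrt(5.80226e-08) = 2.409e-04 cm = 2.409 um

2.409


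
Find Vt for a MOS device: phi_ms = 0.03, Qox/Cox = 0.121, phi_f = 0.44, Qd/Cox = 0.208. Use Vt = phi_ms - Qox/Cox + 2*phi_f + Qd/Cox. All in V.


Step 1: Vt = phi_ms - Qox/Cox + 2*phi_f + Qd/Cox
Step 2: Vt = 0.03 - 0.121 + 2*0.44 + 0.208
Step 3: Vt = 0.03 - 0.121 + 0.88 + 0.208
Step 4: Vt = 0.997 V

0.997


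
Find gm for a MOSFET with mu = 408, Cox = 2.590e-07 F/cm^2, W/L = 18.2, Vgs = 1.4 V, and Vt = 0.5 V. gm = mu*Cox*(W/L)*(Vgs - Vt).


Step 1: Vov = Vgs - Vt = 1.4 - 0.5 = 0.9 V
Step 2: gm = mu * Cox * (W/L) * Vov
Step 3: gm = 408 * 2.590e-07 * 18.2 * 0.9 = 1.73e-03 S

1.73e-03


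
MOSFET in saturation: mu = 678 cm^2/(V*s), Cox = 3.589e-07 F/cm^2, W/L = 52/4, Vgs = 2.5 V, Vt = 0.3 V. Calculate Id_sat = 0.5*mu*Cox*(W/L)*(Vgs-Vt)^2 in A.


Step 1: Overdrive voltage Vov = Vgs - Vt = 2.5 - 0.3 = 2.2 V
Step 2: W/L = 52/4 = 13
Step 3: Id = 0.5 * 678 * 3.589e-07 * 13 * 2.2^2
Step 4: Id = 7.66e-03 A

7.66e-03


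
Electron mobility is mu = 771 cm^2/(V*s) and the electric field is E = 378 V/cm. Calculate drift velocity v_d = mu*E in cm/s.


Step 1: v_d = mu * E
Step 2: v_d = 771 * 378 = 291438
Step 3: v_d = 2.91e+05 cm/s

2.91e+05


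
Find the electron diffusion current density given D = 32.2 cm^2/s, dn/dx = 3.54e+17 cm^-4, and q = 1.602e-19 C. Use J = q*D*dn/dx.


Step 1: J = q * D * (dn/dx)
Step 2: J = 1.602e-19 * 32.2 * 3.54e+17
Step 3: J = 1.83e+00 A/cm^2

1.83e+00


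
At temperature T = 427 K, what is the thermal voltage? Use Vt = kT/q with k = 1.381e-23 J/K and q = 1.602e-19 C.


Step 1: kT = 1.381e-23 * 427 = 5.89687e-21 J
Step 2: Vt = kT/q = 5.89687e-21 / 1.602e-19
Step 3: Vt = 0.03681 V

0.03681


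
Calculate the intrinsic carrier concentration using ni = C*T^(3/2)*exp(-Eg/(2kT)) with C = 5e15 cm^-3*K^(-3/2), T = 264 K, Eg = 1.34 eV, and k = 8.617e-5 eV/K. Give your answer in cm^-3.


Step 1: Compute kT = 8.617e-5 * 264 = 0.02274888 eV
Step 2: Exponent = -Eg/(2kT) = -1.34/(2*0.02274888) = -29.45200
Step 3: T^(3/2) = 264^1.5 = 4289.49
Step 4: ni = 5e15 * 4289.49 * exp(-29.45200) = 3.47e+06 cm^-3

3.47e+06


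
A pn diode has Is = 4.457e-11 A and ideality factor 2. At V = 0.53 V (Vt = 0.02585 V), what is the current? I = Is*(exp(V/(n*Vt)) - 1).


Step 1: V/(n*Vt) = 0.53/(2*0.02585) = 10.2515
Step 2: exp(10.2515) = 2.8325e+04
Step 3: I = 4.457e-11 * (2.8325e+04 - 1) = 1.26e-06 A

1.26e-06


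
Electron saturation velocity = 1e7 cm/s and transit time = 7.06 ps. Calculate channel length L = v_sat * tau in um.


Step 1: tau in seconds = 7.06 ps * 1e-12 = 7.0600e-12 s
Step 2: L = v_sat * tau = 1e7 * 7.0600e-12 = 7.0600e-05 cm
Step 3: L in um = 7.0600e-05 * 1e4 = 0.706 um

0.706


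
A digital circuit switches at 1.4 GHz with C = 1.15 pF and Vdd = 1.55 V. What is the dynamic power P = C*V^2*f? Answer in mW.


Step 1: V^2 = 1.55^2 = 2.4025 V^2
Step 2: P = C*V^2*f = 1.15e-12 F * 2.4025 * 1.4e9 Hz
Step 3: P = 3.868025e-03 W
Step 4: P = 3.868 mW

3.868


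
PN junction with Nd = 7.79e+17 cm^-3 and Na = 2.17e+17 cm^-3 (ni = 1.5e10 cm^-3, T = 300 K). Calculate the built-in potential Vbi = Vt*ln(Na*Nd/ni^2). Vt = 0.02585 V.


Step 1: Compute Na*Nd/ni^2 = 2.17e+17 * 7.79e+17 / (1.5e10)^2 = 7.5130e+14
Step 2: ln(7.5130e+14) = 34.2528
Step 3: Vbi = 0.02585 * 34.2528 = 0.885 V

0.885


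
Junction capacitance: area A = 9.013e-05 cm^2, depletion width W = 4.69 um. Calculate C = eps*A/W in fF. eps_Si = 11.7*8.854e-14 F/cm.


Step 1: eps_Si = 11.7 * 8.854e-14 = 1.035918e-12 F/cm
Step 2: W in cm = 4.69 * 1e-4 = 4.69e-04 cm
Step 3: C = 1.035918e-12 * 9.013e-05 / 4.69e-04 = 1.990774e-13 F
Step 4: C = 199.08 fF

199.08


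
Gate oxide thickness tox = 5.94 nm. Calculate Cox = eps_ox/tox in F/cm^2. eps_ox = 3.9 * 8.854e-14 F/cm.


Step 1: eps_ox = 3.9 * 8.854e-14 = 3.45306e-13 F/cm
Step 2: tox in cm = 5.94 nm * 1e-7 = 5.9400e-07 cm
Step 3: Cox = 3.45306e-13 / 5.9400e-07 = 5.81e-07 F/cm^2

5.81e-07


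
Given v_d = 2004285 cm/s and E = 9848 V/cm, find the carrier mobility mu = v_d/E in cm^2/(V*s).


Step 1: mu = v_d / E
Step 2: mu = 2004285 / 9848
Step 3: mu = 203.52 cm^2/(V*s)

203.52


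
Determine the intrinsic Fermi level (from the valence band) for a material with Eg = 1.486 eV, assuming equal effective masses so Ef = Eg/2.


Step 1: For an intrinsic semiconductor, the Fermi level sits at midgap.
Step 2: Ef = Eg / 2 = 1.486 / 2 = 0.743 eV

0.743


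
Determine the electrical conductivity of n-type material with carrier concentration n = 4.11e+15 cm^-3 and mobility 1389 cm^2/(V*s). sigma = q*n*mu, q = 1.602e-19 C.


Step 1: sigma = q * n * mu
Step 2: sigma = 1.602e-19 * 4.11e+15 * 1389
Step 3: sigma = 9.145e-01 S/cm

9.145e-01


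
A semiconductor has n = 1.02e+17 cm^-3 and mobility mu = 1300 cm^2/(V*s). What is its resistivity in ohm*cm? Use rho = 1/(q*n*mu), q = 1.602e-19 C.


Step 1: sigma = q * n * mu = 1.602e-19 * 1.02e+17 * 1300 = 2.12425e+01 S/cm
Step 2: rho = 1 / sigma = 1 / 2.12425e+01 = 0.04708 ohm*cm

0.04708


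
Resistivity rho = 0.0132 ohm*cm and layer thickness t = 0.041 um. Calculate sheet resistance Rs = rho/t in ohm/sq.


Step 1: Convert thickness to cm: t = 0.041 um = 4.1000e-06 cm
Step 2: Rs = rho / t = 0.0132 / 4.1000e-06
Step 3: Rs = 3219.5 ohm/sq

3219.5


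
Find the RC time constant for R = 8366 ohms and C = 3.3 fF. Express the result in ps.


Step 1: tau = R * C
Step 2: tau = 8366 * 3.3 fF = 8366 * 3.3e-15 F
Step 3: tau = 2.76078e-11 s = 27.6078 ps

27.6078


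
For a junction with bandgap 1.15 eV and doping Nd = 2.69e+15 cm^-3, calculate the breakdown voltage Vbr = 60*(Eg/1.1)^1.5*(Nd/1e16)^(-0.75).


Step 1: Eg/1.1 = 1.15/1.1 = 1.045455
Step 2: (Eg/1.1)^1.5 = 1.045455^1.5 = 1.068952
Step 3: (Nd/1e16)^(-0.75) = (0.269)^(-0.75) = 2.677231
Step 4: Vbr = 60 * 1.068952 * 2.677231 = 171.7 V

171.7


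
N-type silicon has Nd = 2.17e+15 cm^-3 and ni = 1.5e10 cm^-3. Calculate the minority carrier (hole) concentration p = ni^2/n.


Step 1: Since Nd >> ni, n ≈ Nd = 2.17e+15 cm^-3
Step 2: p = ni^2 / n = (1.5e10)^2 / 2.17e+15
Step 3: p = 2.25e20 / 2.17e+15 = 1.04e+05 cm^-3

1.04e+05


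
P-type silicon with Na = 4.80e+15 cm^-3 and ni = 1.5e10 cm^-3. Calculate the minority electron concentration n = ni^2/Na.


Step 1: Majority hole concentration p ≈ Na = 4.80e+15 cm^-3
Step 2: n = ni^2 / Na = (1.5e10)^2 / 4.80e+15
Step 3: n = 4.69e+04 cm^-3

4.69e+04


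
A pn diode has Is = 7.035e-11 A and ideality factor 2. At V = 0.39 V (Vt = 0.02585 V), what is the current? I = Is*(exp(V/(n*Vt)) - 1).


Step 1: V/(n*Vt) = 0.39/(2*0.02585) = 7.5435
Step 2: exp(7.5435) = 1.8884e+03
Step 3: I = 7.035e-11 * (1.8884e+03 - 1) = 1.33e-07 A

1.33e-07


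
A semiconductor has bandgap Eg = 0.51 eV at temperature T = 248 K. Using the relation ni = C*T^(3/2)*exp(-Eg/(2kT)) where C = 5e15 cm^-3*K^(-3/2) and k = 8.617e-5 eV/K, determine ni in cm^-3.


Step 1: Compute kT = 8.617e-5 * 248 = 0.02137016 eV
Step 2: Exponent = -Eg/(2kT) = -0.51/(2*0.02137016) = -11.93253
Step 3: T^(3/2) = 248^1.5 = 3905.51
Step 4: ni = 5e15 * 3905.51 * exp(-11.93253) = 1.28e+14 cm^-3

1.28e+14


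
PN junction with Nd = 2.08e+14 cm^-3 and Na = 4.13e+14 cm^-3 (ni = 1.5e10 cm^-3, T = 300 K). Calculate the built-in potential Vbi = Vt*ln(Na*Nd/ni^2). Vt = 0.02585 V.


Step 1: Compute Na*Nd/ni^2 = 4.13e+14 * 2.08e+14 / (1.5e10)^2 = 3.8180e+08
Step 2: ln(3.8180e+08) = 19.7604
Step 3: Vbi = 0.02585 * 19.7604 = 0.511 V

0.511


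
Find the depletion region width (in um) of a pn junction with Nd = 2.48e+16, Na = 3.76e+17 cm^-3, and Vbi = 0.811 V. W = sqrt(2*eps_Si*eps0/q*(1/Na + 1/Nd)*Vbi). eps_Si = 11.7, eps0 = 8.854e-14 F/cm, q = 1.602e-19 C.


Step 1: 1/Na + 1/Nd = 1/3.76e+17 + 1/2.48e+16 = 4.29822e-17
Step 2: 2*eps*eps0/q = 2*11.7*8.854e-14/1.602e-19 = 1.293281e+07
Step 3: W^2 = 1.293281e+07 * 4.29822e-17 * 0.811 = 4.50819e-10
Step 4: W = sqrt(4.50819e-10) = 2.123e-05 cm = 0.2123 um

0.2123


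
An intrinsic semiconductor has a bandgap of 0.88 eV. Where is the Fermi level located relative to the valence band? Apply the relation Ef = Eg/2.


Step 1: For an intrinsic semiconductor, the Fermi level sits at midgap.
Step 2: Ef = Eg / 2 = 0.88 / 2 = 0.44 eV

0.44


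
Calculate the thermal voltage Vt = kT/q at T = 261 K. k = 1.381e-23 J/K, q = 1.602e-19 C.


Step 1: kT = 1.381e-23 * 261 = 3.60441e-21 J
Step 2: Vt = kT/q = 3.60441e-21 / 1.602e-19
Step 3: Vt = 0.0225 V

0.0225


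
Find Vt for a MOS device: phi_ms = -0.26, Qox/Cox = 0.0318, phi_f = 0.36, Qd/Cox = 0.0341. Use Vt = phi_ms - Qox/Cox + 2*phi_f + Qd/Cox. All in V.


Step 1: Vt = phi_ms - Qox/Cox + 2*phi_f + Qd/Cox
Step 2: Vt = -0.26 - 0.0318 + 2*0.36 + 0.0341
Step 3: Vt = -0.26 - 0.0318 + 0.72 + 0.0341
Step 4: Vt = 0.4623 V

0.4623


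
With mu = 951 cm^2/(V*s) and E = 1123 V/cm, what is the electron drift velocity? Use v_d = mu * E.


Step 1: v_d = mu * E
Step 2: v_d = 951 * 1123 = 1067973
Step 3: v_d = 1.07e+06 cm/s

1.07e+06


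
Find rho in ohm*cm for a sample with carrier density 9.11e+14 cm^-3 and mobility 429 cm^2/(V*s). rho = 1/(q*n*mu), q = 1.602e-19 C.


Step 1: sigma = q * n * mu = 1.602e-19 * 9.11e+14 * 429 = 6.26092e-02 S/cm
Step 2: rho = 1 / sigma = 1 / 6.26092e-02 = 15.97 ohm*cm

15.97


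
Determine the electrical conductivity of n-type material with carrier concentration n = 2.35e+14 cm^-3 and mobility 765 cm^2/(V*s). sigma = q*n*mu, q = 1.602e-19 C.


Step 1: sigma = q * n * mu
Step 2: sigma = 1.602e-19 * 2.35e+14 * 765
Step 3: sigma = 2.880e-02 S/cm

2.880e-02


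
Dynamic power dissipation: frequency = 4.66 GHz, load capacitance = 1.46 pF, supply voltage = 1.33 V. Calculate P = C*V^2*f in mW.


Step 1: V^2 = 1.33^2 = 1.7689 V^2
Step 2: P = C*V^2*f = 1.46e-12 F * 1.7689 * 4.66e9 Hz
Step 3: P = 1.203488804e-02 W
Step 4: P = 12.035 mW

12.035


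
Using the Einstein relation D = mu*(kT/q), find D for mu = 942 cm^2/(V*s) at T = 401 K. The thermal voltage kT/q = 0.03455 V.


Step 1: D = mu * (kT/q)
Step 2: D = 942 * 0.03455
Step 3: D = 32.55 cm^2/s

32.55


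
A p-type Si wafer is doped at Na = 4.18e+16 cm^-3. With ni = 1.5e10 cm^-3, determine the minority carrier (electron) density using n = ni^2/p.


Step 1: Majority hole concentration p ≈ Na = 4.18e+16 cm^-3
Step 2: n = ni^2 / Na = (1.5e10)^2 / 4.18e+16
Step 3: n = 5.38e+03 cm^-3

5.38e+03


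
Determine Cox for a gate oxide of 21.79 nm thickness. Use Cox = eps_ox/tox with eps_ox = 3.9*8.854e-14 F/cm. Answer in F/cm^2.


Step 1: eps_ox = 3.9 * 8.854e-14 = 3.45306e-13 F/cm
Step 2: tox in cm = 21.79 nm * 1e-7 = 2.1790e-06 cm
Step 3: Cox = 3.45306e-13 / 2.1790e-06 = 1.58e-07 F/cm^2

1.58e-07


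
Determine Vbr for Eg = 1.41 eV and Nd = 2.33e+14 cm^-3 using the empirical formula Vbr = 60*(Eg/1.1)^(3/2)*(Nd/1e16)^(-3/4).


Step 1: Eg/1.1 = 1.41/1.1 = 1.281818
Step 2: (Eg/1.1)^1.5 = 1.281818^1.5 = 1.451241
Step 3: (Nd/1e16)^(-0.75) = (0.0233)^(-0.75) = 16.768069
Step 4: Vbr = 60 * 1.451241 * 16.768069 = 1460.1 V

1460.1


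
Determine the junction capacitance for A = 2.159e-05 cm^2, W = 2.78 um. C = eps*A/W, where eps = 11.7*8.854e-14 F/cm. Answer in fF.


Step 1: eps_Si = 11.7 * 8.854e-14 = 1.035918e-12 F/cm
Step 2: W in cm = 2.78 * 1e-4 = 2.78e-04 cm
Step 3: C = 1.035918e-12 * 2.159e-05 / 2.78e-04 = 8.045133e-14 F
Step 4: C = 80.45 fF

80.45


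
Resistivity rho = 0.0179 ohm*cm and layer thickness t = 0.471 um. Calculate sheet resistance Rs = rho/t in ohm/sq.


Step 1: Convert thickness to cm: t = 0.471 um = 4.7100e-05 cm
Step 2: Rs = rho / t = 0.0179 / 4.7100e-05
Step 3: Rs = 380.0 ohm/sq

380.0


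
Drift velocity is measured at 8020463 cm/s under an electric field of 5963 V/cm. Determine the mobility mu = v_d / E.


Step 1: mu = v_d / E
Step 2: mu = 8020463 / 5963
Step 3: mu = 1345.04 cm^2/(V*s)

1345.04


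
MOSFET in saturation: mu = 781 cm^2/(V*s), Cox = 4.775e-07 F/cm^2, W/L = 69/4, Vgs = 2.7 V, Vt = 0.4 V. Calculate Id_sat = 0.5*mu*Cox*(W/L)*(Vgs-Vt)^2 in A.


Step 1: Overdrive voltage Vov = Vgs - Vt = 2.7 - 0.4 = 2.3 V
Step 2: W/L = 69/4 = 17.25
Step 3: Id = 0.5 * 781 * 4.775e-07 * 17.25 * 2.3^2
Step 4: Id = 1.70e-02 A

1.70e-02


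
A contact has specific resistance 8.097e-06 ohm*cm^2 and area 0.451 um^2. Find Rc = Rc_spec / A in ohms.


Step 1: Convert area to cm^2: 0.451 um^2 = 4.5100e-09 cm^2
Step 2: Rc = Rc_spec / A = 8.097e-06 / 4.5100e-09
Step 3: Rc = 1.80e+03 ohms

1.80e+03


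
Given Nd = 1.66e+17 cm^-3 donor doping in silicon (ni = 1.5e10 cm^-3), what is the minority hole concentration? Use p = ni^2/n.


Step 1: Since Nd >> ni, n ≈ Nd = 1.66e+17 cm^-3
Step 2: p = ni^2 / n = (1.5e10)^2 / 1.66e+17
Step 3: p = 2.25e20 / 1.66e+17 = 1.36e+03 cm^-3

1.36e+03


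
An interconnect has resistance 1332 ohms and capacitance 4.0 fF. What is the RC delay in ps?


Step 1: tau = R * C
Step 2: tau = 1332 * 4.0 fF = 1332 * 4.0e-15 F
Step 3: tau = 5.328e-12 s = 5.328 ps

5.328


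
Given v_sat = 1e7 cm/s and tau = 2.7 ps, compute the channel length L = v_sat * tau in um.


Step 1: tau in seconds = 2.7 ps * 1e-12 = 2.7000e-12 s
Step 2: L = v_sat * tau = 1e7 * 2.7000e-12 = 2.7000e-05 cm
Step 3: L in um = 2.7000e-05 * 1e4 = 0.27 um

0.27


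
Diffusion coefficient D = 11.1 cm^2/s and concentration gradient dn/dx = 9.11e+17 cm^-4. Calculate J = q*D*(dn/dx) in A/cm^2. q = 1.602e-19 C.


Step 1: J = q * D * (dn/dx)
Step 2: J = 1.602e-19 * 11.1 * 9.11e+17
Step 3: J = 1.62e+00 A/cm^2

1.62e+00


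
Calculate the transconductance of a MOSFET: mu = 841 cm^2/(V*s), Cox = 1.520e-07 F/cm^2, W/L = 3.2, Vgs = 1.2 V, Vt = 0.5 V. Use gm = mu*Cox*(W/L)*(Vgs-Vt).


Step 1: Vov = Vgs - Vt = 1.2 - 0.5 = 0.7 V
Step 2: gm = mu * Cox * (W/L) * Vov
Step 3: gm = 841 * 1.520e-07 * 3.2 * 0.7 = 2.86e-04 S

2.86e-04


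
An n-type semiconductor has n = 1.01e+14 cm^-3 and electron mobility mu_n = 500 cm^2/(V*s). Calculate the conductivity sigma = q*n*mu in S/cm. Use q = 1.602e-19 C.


Step 1: sigma = q * n * mu
Step 2: sigma = 1.602e-19 * 1.01e+14 * 500
Step 3: sigma = 8.090e-03 S/cm

8.090e-03


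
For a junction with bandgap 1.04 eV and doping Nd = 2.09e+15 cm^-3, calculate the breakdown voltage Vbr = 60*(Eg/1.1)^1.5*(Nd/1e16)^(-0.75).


Step 1: Eg/1.1 = 1.04/1.1 = 0.945455
Step 2: (Eg/1.1)^1.5 = 0.945455^1.5 = 0.919309
Step 3: (Nd/1e16)^(-0.75) = (0.209)^(-0.75) = 3.235119
Step 4: Vbr = 60 * 0.919309 * 3.235119 = 178.4 V

178.4


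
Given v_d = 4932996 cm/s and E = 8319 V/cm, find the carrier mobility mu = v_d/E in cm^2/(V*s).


Step 1: mu = v_d / E
Step 2: mu = 4932996 / 8319
Step 3: mu = 592.98 cm^2/(V*s)

592.98


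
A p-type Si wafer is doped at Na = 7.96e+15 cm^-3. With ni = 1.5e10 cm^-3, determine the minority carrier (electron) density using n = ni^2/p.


Step 1: Majority hole concentration p ≈ Na = 7.96e+15 cm^-3
Step 2: n = ni^2 / Na = (1.5e10)^2 / 7.96e+15
Step 3: n = 2.83e+04 cm^-3

2.83e+04


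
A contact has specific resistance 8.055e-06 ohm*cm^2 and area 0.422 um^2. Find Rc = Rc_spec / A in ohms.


Step 1: Convert area to cm^2: 0.422 um^2 = 4.2200e-09 cm^2
Step 2: Rc = Rc_spec / A = 8.055e-06 / 4.2200e-09
Step 3: Rc = 1.91e+03 ohms

1.91e+03


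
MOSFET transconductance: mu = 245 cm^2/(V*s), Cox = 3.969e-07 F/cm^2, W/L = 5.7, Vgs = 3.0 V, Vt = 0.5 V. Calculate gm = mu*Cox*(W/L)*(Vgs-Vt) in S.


Step 1: Vov = Vgs - Vt = 3.0 - 0.5 = 2.5 V
Step 2: gm = mu * Cox * (W/L) * Vov
Step 3: gm = 245 * 3.969e-07 * 5.7 * 2.5 = 1.39e-03 S

1.39e-03


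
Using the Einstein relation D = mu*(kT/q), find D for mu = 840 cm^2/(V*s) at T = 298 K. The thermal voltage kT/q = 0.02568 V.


Step 1: D = mu * (kT/q)
Step 2: D = 840 * 0.02568
Step 3: D = 21.57 cm^2/s

21.57


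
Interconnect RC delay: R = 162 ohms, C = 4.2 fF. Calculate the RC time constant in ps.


Step 1: tau = R * C
Step 2: tau = 162 * 4.2 fF = 162 * 4.2e-15 F
Step 3: tau = 6.804e-13 s = 0.6804 ps

0.6804


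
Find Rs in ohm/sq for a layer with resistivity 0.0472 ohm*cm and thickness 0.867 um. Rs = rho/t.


Step 1: Convert thickness to cm: t = 0.867 um = 8.6700e-05 cm
Step 2: Rs = rho / t = 0.0472 / 8.6700e-05
Step 3: Rs = 544.4 ohm/sq

544.4


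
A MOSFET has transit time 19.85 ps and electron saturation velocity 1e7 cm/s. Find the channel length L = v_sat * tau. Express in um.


Step 1: tau in seconds = 19.85 ps * 1e-12 = 1.9850e-11 s
Step 2: L = v_sat * tau = 1e7 * 1.9850e-11 = 1.9850e-04 cm
Step 3: L in um = 1.9850e-04 * 1e4 = 1.985 um

1.985


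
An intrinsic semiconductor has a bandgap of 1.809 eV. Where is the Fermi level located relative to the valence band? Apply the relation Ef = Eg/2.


Step 1: For an intrinsic semiconductor, the Fermi level sits at midgap.
Step 2: Ef = Eg / 2 = 1.809 / 2 = 0.9045 eV

0.9045


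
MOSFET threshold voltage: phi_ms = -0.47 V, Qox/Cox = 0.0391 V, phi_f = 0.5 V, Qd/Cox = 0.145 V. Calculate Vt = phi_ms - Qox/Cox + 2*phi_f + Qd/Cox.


Step 1: Vt = phi_ms - Qox/Cox + 2*phi_f + Qd/Cox
Step 2: Vt = -0.47 - 0.0391 + 2*0.5 + 0.145
Step 3: Vt = -0.47 - 0.0391 + 1.0 + 0.145
Step 4: Vt = 0.6359 V

0.6359


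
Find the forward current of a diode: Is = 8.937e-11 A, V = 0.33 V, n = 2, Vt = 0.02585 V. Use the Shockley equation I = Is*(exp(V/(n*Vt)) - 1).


Step 1: V/(n*Vt) = 0.33/(2*0.02585) = 6.3830
Step 2: exp(6.3830) = 5.9170e+02
Step 3: I = 8.937e-11 * (5.9170e+02 - 1) = 5.28e-08 A

5.28e-08


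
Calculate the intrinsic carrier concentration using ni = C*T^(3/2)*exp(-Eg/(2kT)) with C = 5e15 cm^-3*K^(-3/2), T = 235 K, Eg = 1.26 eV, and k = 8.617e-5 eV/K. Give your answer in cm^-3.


Step 1: Compute kT = 8.617e-5 * 235 = 0.02024995 eV
Step 2: Exponent = -Eg/(2kT) = -1.26/(2*0.02024995) = -31.11119
Step 3: T^(3/2) = 235^1.5 = 3602.48
Step 4: ni = 5e15 * 3602.48 * exp(-31.11119) = 5.55e+05 cm^-3

5.55e+05


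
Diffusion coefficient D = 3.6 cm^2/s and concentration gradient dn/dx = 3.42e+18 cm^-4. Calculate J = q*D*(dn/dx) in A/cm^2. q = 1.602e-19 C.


Step 1: J = q * D * (dn/dx)
Step 2: J = 1.602e-19 * 3.6 * 3.42e+18
Step 3: J = 1.97e+00 A/cm^2

1.97e+00


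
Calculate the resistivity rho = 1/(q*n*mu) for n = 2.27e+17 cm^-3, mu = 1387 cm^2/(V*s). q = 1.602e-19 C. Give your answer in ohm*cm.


Step 1: sigma = q * n * mu = 1.602e-19 * 2.27e+17 * 1387 = 5.04388e+01 S/cm
Step 2: rho = 1 / sigma = 1 / 5.04388e+01 = 0.01983 ohm*cm

0.01983


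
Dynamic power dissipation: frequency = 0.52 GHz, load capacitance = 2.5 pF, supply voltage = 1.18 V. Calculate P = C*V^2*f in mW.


Step 1: V^2 = 1.18^2 = 1.3924 V^2
Step 2: P = C*V^2*f = 2.5e-12 F * 1.3924 * 0.52e9 Hz
Step 3: P = 1.81012e-03 W
Step 4: P = 1.81 mW

1.81


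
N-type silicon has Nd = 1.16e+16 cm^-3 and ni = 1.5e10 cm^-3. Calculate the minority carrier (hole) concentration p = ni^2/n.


Step 1: Since Nd >> ni, n ≈ Nd = 1.16e+16 cm^-3
Step 2: p = ni^2 / n = (1.5e10)^2 / 1.16e+16
Step 3: p = 2.25e20 / 1.16e+16 = 1.94e+04 cm^-3

1.94e+04


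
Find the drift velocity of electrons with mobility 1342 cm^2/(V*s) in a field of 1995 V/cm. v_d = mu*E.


Step 1: v_d = mu * E
Step 2: v_d = 1342 * 1995 = 2677290
Step 3: v_d = 2.68e+06 cm/s

2.68e+06


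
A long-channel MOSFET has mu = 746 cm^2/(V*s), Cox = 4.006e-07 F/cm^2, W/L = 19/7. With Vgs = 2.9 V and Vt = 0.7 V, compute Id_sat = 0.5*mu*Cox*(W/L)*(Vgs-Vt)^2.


Step 1: Overdrive voltage Vov = Vgs - Vt = 2.9 - 0.7 = 2.2 V
Step 2: W/L = 19/7 = 2.71429
Step 3: Id = 0.5 * 746 * 4.006e-07 * 2.71429 * 2.2^2
Step 4: Id = 1.96e-03 A

1.96e-03


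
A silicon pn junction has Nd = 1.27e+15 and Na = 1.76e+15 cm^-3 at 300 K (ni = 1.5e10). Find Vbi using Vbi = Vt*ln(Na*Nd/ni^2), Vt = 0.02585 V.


Step 1: Compute Na*Nd/ni^2 = 1.76e+15 * 1.27e+15 / (1.5e10)^2 = 9.9342e+09
Step 2: ln(9.9342e+09) = 23.0192
Step 3: Vbi = 0.02585 * 23.0192 = 0.595 V

0.595


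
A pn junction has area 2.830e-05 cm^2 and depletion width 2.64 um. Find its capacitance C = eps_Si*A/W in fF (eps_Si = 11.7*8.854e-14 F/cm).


Step 1: eps_Si = 11.7 * 8.854e-14 = 1.035918e-12 F/cm
Step 2: W in cm = 2.64 * 1e-4 = 2.64e-04 cm
Step 3: C = 1.035918e-12 * 2.830e-05 / 2.64e-04 = 1.110473e-13 F
Step 4: C = 111.05 fF

111.05


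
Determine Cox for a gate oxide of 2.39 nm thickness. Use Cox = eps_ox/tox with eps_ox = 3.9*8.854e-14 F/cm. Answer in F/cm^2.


Step 1: eps_ox = 3.9 * 8.854e-14 = 3.45306e-13 F/cm
Step 2: tox in cm = 2.39 nm * 1e-7 = 2.3900e-07 cm
Step 3: Cox = 3.45306e-13 / 2.3900e-07 = 1.44e-06 F/cm^2

1.44e-06


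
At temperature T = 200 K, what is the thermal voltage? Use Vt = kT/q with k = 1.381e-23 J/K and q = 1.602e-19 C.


Step 1: kT = 1.381e-23 * 200 = 2.762e-21 J
Step 2: Vt = kT/q = 2.762e-21 / 1.602e-19
Step 3: Vt = 0.01724 V

0.01724


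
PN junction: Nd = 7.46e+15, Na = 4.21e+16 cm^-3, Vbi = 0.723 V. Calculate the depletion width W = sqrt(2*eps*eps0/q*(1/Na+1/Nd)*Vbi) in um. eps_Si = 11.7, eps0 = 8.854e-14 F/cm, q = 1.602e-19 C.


Step 1: 1/Na + 1/Nd = 1/4.21e+16 + 1/7.46e+15 = 1.57801e-16
Step 2: 2*eps*eps0/q = 2*11.7*8.854e-14/1.602e-19 = 1.293281e+07
Step 3: W^2 = 1.293281e+07 * 1.57801e-16 * 0.723 = 1.47551e-09
Step 4: W = sqrt(1.47551e-09) = 3.841e-05 cm = 0.3841 um

0.3841


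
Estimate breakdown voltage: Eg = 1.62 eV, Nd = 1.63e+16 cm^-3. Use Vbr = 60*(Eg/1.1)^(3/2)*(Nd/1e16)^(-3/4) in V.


Step 1: Eg/1.1 = 1.62/1.1 = 1.472727
Step 2: (Eg/1.1)^1.5 = 1.472727^1.5 = 1.787242
Step 3: (Nd/1e16)^(-0.75) = (1.63)^(-0.75) = 0.693201
Step 4: Vbr = 60 * 1.787242 * 0.693201 = 74.3 V

74.3


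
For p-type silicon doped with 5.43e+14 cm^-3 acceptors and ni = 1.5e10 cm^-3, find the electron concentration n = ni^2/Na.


Step 1: Majority hole concentration p ≈ Na = 5.43e+14 cm^-3
Step 2: n = ni^2 / Na = (1.5e10)^2 / 5.43e+14
Step 3: n = 4.14e+05 cm^-3

4.14e+05


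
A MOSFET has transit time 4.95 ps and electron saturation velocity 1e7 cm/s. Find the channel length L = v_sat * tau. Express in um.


Step 1: tau in seconds = 4.95 ps * 1e-12 = 4.9500e-12 s
Step 2: L = v_sat * tau = 1e7 * 4.9500e-12 = 4.9500e-05 cm
Step 3: L in um = 4.9500e-05 * 1e4 = 0.495 um

0.495


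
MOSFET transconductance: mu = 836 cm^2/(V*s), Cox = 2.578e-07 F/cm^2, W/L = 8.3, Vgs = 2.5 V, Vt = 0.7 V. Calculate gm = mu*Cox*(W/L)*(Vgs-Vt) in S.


Step 1: Vov = Vgs - Vt = 2.5 - 0.7 = 1.8 V
Step 2: gm = mu * Cox * (W/L) * Vov
Step 3: gm = 836 * 2.578e-07 * 8.3 * 1.8 = 3.22e-03 S

3.22e-03


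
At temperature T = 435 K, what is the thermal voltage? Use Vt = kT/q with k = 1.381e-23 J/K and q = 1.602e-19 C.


Step 1: kT = 1.381e-23 * 435 = 6.00735e-21 J
Step 2: Vt = kT/q = 6.00735e-21 / 1.602e-19
Step 3: Vt = 0.0375 V

0.0375


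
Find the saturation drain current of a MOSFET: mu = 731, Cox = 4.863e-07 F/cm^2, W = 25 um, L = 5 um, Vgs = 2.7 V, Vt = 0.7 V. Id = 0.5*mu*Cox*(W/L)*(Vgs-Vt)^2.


Step 1: Overdrive voltage Vov = Vgs - Vt = 2.7 - 0.7 = 2.0 V
Step 2: W/L = 25/5 = 5
Step 3: Id = 0.5 * 731 * 4.863e-07 * 5 * 2.0^2
Step 4: Id = 3.55e-03 A

3.55e-03


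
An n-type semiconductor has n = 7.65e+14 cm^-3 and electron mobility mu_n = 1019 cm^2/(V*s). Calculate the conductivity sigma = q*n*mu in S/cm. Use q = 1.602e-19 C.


Step 1: sigma = q * n * mu
Step 2: sigma = 1.602e-19 * 7.65e+14 * 1019
Step 3: sigma = 1.249e-01 S/cm

1.249e-01


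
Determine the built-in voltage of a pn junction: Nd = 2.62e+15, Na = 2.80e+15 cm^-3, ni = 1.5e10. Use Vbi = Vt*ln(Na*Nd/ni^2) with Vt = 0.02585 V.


Step 1: Compute Na*Nd/ni^2 = 2.80e+15 * 2.62e+15 / (1.5e10)^2 = 3.2604e+10
Step 2: ln(3.2604e+10) = 24.2077
Step 3: Vbi = 0.02585 * 24.2077 = 0.626 V

0.626


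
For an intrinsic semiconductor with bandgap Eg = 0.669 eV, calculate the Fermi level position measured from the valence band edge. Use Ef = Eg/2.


Step 1: For an intrinsic semiconductor, the Fermi level sits at midgap.
Step 2: Ef = Eg / 2 = 0.669 / 2 = 0.3345 eV

0.3345


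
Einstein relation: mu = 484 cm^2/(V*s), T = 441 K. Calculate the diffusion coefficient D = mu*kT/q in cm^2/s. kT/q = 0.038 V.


Step 1: D = mu * (kT/q)
Step 2: D = 484 * 0.038
Step 3: D = 18.39 cm^2/s

18.39


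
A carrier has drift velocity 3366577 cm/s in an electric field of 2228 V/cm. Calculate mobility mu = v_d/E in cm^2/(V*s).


Step 1: mu = v_d / E
Step 2: mu = 3366577 / 2228
Step 3: mu = 1511.03 cm^2/(V*s)

1511.03
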